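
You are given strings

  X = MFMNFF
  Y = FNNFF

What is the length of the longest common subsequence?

4

One common subsequence of length 4: F [2,1] → N [4,3] → F [5,4] → F [6,5]. Since dp[6][5] = 4, nothing longer is possible.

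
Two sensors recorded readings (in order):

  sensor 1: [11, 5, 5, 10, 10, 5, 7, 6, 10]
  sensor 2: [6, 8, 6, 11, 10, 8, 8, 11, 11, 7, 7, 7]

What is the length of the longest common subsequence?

3

One common subsequence of length 3: 11 at sensor 1[1]=sensor 2[4], 10 at sensor 1[4]=sensor 2[5], 7 at sensor 1[7]=sensor 2[12]. The LCS DP gives dp[9][12] = 3, so this is optimal.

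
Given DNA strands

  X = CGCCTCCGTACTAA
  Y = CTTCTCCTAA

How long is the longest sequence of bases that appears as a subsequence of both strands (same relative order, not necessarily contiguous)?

8

Taking C [1,1] → C [4,4] → T [5,5] → C [7,6] → C [11,7] → T [12,8] → A [13,9] → A [14,10] gives a common subsequence of length 8. dp[14][10] = 8 confirms this is the maximum.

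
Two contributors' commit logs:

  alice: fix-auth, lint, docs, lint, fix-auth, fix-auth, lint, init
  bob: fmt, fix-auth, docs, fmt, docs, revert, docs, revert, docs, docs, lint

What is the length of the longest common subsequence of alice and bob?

3

One common subsequence of length 3: fix-auth [1,2]; then docs [3,10]; then lint [7,11]. The LCS DP gives dp[8][11] = 3, so this is optimal.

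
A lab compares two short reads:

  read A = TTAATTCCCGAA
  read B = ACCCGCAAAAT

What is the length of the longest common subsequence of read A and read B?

7

Taking A at read A[4]=read B[1]; then C at read A[7]=read B[2]; then C at read A[8]=read B[3]; then C at read A[9]=read B[4]; then G at read A[10]=read B[5]; then A at read A[11]=read B[9]; then A at read A[12]=read B[10] gives a common subsequence of length 7. dp[12][11] = 7 confirms this is the maximum.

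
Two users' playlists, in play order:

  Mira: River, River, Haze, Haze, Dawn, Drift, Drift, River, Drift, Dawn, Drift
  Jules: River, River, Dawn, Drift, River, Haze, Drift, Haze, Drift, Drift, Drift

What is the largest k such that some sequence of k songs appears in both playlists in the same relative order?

7

Taking River at Mira[1]=Jules[2]; then River at Mira[2]=Jules[5]; then Haze at Mira[3]=Jules[6]; then Haze at Mira[4]=Jules[8]; then Drift at Mira[7]=Jules[9]; then Drift at Mira[9]=Jules[10]; then Drift at Mira[11]=Jules[11] gives a common subsequence of length 7. Since dp[11][11] = 7, nothing longer is possible.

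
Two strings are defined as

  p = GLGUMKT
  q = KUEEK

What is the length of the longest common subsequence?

Taking U (p #4, q #2) → K (p #6, q #5) gives a common subsequence of length 2, and the DP table's final entry dp[7][5] is also 2, so no common subsequence is longer.

2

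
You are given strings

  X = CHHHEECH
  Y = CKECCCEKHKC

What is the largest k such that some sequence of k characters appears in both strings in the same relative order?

Let dp[i][j] be the LCS length of the first i characters of X and the first j characters of Y. dp[i][j] = dp[i-1][j-1]+1 when the i-th and j-th characters match, else max(dp[i-1][j], dp[i][j-1]).
    ·  C  K  E  C  C  C  E  K  H  K  C
 ·  0  0  0  0  0  0  0  0  0  0  0  0
 C  0  1  1  1  1  1  1  1  1  1  1  1
 H  0  1  1  1  1  1  1  1  1  2  2  2
 H  0  1  1  1  1  1  1  1  1  2  2  2
 H  0  1  1  1  1  1  1  1  1  2  2  2
 E  0  1  1  2  2  2  2  2  2  2  2  2
 E  0  1  1  2  2  2  2  3  3  3  3  3
 C  0  1  1  2  3  3  3  3  3  3  3  4
 H  0  1  1  2  3  3  3  3  3  4  4  4
dp[8][11] = 4. One LCS (by backtracking along matches): CEEC.

4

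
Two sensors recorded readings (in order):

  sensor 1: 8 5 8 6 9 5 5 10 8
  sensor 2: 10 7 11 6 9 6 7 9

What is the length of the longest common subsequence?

2

Pick 6 (sensor 1 #4, sensor 2 #6), then 9 (sensor 1 #5, sensor 2 #8); all 2 values appear in both, in order. Since dp[9][8] = 2, nothing longer is possible.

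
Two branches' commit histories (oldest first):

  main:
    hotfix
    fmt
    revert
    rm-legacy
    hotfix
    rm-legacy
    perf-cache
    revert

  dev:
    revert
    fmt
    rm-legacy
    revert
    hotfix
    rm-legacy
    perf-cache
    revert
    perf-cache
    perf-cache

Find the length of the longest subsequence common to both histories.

Taking fmt [2,2], revert [3,4], hotfix [5,5], rm-legacy [6,6], perf-cache [7,7], revert [8,8] gives a common subsequence of length 6. The LCS DP gives dp[8][10] = 6, so this is optimal.

6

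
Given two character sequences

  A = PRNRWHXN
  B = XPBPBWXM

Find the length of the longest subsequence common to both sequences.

Let dp[i][j] be the LCS length of the first i characters of A and the first j characters of B. dp[i][j] = dp[i-1][j-1]+1 when the i-th and j-th characters match, else max(dp[i-1][j], dp[i][j-1]).
    ·  X  P  B  P  B  W  X  M
 ·  0  0  0  0  0  0  0  0  0
 P  0  0  1  1  1  1  1  1  1
 R  0  0  1  1  1  1  1  1  1
 N  0  0  1  1  1  1  1  1  1
 R  0  0  1  1  1  1  1  1  1
 W  0  0  1  1  1  1  2  2  2
 H  0  0  1  1  1  1  2  2  2
 X  0  1  1  1  1  1  2  3  3
 N  0  1  1  1  1  1  2  3  3
dp[8][8] = 3. One LCS (by backtracking along matches): PWX.

3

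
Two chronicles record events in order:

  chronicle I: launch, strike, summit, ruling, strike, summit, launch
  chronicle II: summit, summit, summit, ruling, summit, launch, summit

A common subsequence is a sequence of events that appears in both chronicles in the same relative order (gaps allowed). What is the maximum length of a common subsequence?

One common subsequence of length 4: summit at chronicle I[3]=chronicle II[3] → ruling at chronicle I[4]=chronicle II[4] → summit at chronicle I[6]=chronicle II[5] → launch at chronicle I[7]=chronicle II[6], and the DP table's final entry dp[7][7] is also 4, so no common subsequence is longer.

4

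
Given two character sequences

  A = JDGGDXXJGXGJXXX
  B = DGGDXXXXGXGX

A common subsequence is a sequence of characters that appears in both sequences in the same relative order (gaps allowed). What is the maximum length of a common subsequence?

Pick D (A #2, B #1) → G (A #3, B #2) → G (A #4, B #3) → D (A #5, B #4) → X (A #6, B #7) → X (A #7, B #8) → G (A #9, B #9) → X (A #10, B #10) → G (A #11, B #11) → X (A #15, B #12); all 10 characters appear in both, in order. Since dp[15][12] = 10, nothing longer is possible.

10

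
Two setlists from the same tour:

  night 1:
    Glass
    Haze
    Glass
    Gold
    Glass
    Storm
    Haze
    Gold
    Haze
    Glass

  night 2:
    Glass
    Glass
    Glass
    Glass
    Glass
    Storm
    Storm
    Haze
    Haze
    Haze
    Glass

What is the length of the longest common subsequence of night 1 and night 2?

7

One common subsequence of length 7: Glass [1,3]; then Glass [3,4]; then Glass [5,5]; then Storm [6,7]; then Haze [7,9]; then Haze [9,10]; then Glass [10,11]. dp[10][11] = 7 confirms this is the maximum.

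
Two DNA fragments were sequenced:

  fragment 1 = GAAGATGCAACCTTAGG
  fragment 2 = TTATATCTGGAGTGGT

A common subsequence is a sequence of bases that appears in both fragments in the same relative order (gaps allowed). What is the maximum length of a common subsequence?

One common subsequence of length 8: A at fragment 1[2]=fragment 2[3] → A at fragment 1[3]=fragment 2[5] → G at fragment 1[4]=fragment 2[10] → A at fragment 1[5]=fragment 2[11] → G at fragment 1[7]=fragment 2[12] → T at fragment 1[14]=fragment 2[13] → G at fragment 1[16]=fragment 2[14] → G at fragment 1[17]=fragment 2[15]. Since dp[17][16] = 8, nothing longer is possible.

8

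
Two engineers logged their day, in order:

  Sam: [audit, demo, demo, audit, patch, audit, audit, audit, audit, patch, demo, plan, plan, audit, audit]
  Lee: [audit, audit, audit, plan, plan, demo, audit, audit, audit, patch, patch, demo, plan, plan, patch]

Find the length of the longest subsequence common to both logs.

10

One common subsequence of length 10: audit [1,1]; then audit [4,2]; then audit [6,3]; then audit [7,7]; then audit [8,8]; then audit [9,9]; then patch [10,11]; then demo [11,12]; then plan [12,13]; then plan [13,14], and the DP table's final entry dp[15][15] is also 10, so no common subsequence is longer.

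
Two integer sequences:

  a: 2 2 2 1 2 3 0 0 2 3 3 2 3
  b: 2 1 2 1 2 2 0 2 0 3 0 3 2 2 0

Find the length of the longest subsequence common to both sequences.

Taking 2 [1,1] → 2 [2,3] → 2 [3,5] → 2 [5,6] → 0 [7,7] → 0 [8,9] → 3 [10,10] → 3 [11,12] → 2 [12,14] gives a common subsequence of length 9, and the DP table's final entry dp[13][15] is also 9, so no common subsequence is longer.

9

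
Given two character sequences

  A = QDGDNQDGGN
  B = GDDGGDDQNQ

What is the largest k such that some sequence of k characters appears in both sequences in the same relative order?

6

Let dp[i][j] be the LCS length of the first i characters of A and the first j characters of B. dp[i][j] = dp[i-1][j-1]+1 when the i-th and j-th characters match, else max(dp[i-1][j], dp[i][j-1]).
    ·  G  D  D  G  G  D  D  Q  N  Q
 ·  0  0  0  0  0  0  0  0  0  0  0
 Q  0  0  0  0  0  0  0  0  1  1  1
 D  0  0  1  1  1  1  1  1  1  1  1
 G  0  1  1  1  2  2  2  2  2  2  2
 D  0  1  2  2  2  2  3  3  3  3  3
 N  0  1  2  2  2  2  3  3  3  4  4
 Q  0  1  2  2  2  2  3  3  4  4  5
 D  0  1  2  3  3  3  3  4  4  4  5
 G  0  1  2  3  4  4  4  4  4  4  5
 G  0  1  2  3  4  5  5  5  5  5  5
 N  0  1  2  3  4  5  5  5  5  6  6
dp[10][10] = 6. One LCS (by backtracking along matches): GDDGGN.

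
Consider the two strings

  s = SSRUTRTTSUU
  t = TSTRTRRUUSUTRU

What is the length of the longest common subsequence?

7

Match S (s #1, t #2) → R (s #3, t #4) → T (s #5, t #5) → R (s #6, t #7) → S (s #9, t #10) → U (s #10, t #11) → U (s #11, t #14) — 7 characters in the same relative order in both. dp[11][14] = 7 confirms this is the maximum.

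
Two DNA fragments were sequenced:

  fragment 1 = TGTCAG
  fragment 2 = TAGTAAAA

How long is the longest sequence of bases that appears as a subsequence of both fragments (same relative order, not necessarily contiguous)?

Let dp[i][j] be the LCS length of the first i bases of fragment 1 and the first j bases of fragment 2. dp[i][j] = dp[i-1][j-1]+1 when the i-th and j-th bases match, else max(dp[i-1][j], dp[i][j-1]).
    ·  T  A  G  T  A  A  A  A
 ·  0  0  0  0  0  0  0  0  0
 T  0  1  1  1  1  1  1  1  1
 G  0  1  1  2  2  2  2  2  2
 T  0  1  1  2  3  3  3  3  3
 C  0  1  1  2  3  3  3  3  3
 A  0  1  2  2  3  4  4  4  4
 G  0  1  2  3  3  4  4  4  4
dp[6][8] = 4. One LCS (by backtracking along matches): TGTA.

4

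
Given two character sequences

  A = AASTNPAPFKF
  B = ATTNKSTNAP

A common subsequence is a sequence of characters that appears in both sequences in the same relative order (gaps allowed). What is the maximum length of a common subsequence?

Taking A at A[1]=B[1], then S at A[3]=B[6], then T at A[4]=B[7], then N at A[5]=B[8], then A at A[7]=B[9], then P at A[8]=B[10] gives a common subsequence of length 6, and the DP table's final entry dp[11][10] is also 6, so no common subsequence is longer.

6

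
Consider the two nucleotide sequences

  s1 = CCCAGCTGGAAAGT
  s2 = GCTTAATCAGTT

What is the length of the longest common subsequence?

Match G at s1[5]=s2[1]; then C at s1[6]=s2[2]; then T at s1[7]=s2[4]; then A at s1[10]=s2[5]; then A at s1[11]=s2[6]; then A at s1[12]=s2[9]; then G at s1[13]=s2[10]; then T at s1[14]=s2[12] — 8 bases in the same relative order in both. The LCS DP gives dp[14][12] = 8, so this is optimal.

8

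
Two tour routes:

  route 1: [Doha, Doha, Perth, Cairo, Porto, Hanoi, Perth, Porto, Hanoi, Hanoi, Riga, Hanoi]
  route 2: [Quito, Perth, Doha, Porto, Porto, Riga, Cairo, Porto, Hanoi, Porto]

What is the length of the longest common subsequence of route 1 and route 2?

Taking Doha (route 1 #1, route 2 #3), Cairo (route 1 #4, route 2 #7), Porto (route 1 #5, route 2 #8), Hanoi (route 1 #6, route 2 #9), Porto (route 1 #8, route 2 #10) gives a common subsequence of length 5. The LCS DP gives dp[12][10] = 5, so this is optimal.

5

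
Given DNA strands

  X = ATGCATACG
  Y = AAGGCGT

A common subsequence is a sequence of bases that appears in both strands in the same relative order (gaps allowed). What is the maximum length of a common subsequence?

4

One common subsequence of length 4: A at X[1]=Y[2], then G at X[3]=Y[4], then C at X[4]=Y[5], then T at X[6]=Y[7], and the DP table's final entry dp[9][7] is also 4, so no common subsequence is longer.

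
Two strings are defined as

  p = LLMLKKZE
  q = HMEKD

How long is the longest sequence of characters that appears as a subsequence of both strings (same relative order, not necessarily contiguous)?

Pick M at p[3]=q[2] → K at p[5]=q[4]; all 2 characters appear in both, in order. Since dp[8][5] = 2, nothing longer is possible.

2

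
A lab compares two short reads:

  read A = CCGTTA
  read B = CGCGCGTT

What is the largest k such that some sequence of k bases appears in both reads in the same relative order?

5

Let dp[i][j] be the LCS length of the first i bases of read A and the first j bases of read B. dp[i][j] = dp[i-1][j-1]+1 when the i-th and j-th bases match, else max(dp[i-1][j], dp[i][j-1]).
    ·  C  G  C  G  C  G  T  T
 ·  0  0  0  0  0  0  0  0  0
 C  0  1  1  1  1  1  1  1  1
 C  0  1  1  2  2  2  2  2  2
 G  0  1  2  2  3  3  3  3  3
 T  0  1  2  2  3  3  3  4  4
 T  0  1  2  2  3  3  3  4  5
 A  0  1  2  2  3  3  3  4  5
dp[6][8] = 5. One LCS (by backtracking along matches): CCGTT.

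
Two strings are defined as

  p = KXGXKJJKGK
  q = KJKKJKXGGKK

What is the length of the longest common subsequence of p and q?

6

Taking K (p #1, q #3) → K (p #5, q #4) → J (p #7, q #5) → K (p #8, q #6) → G (p #9, q #9) → K (p #10, q #11) gives a common subsequence of length 6. The LCS DP gives dp[10][11] = 6, so this is optimal.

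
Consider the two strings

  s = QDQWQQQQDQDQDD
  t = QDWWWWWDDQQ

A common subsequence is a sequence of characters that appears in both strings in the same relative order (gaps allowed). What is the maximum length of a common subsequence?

6

Pick Q (s #1, t #1), D (s #2, t #2), W (s #4, t #7), D (s #9, t #9), Q (s #10, t #10), Q (s #12, t #11); all 6 characters appear in both, in order. dp[14][11] = 6 confirms this is the maximum.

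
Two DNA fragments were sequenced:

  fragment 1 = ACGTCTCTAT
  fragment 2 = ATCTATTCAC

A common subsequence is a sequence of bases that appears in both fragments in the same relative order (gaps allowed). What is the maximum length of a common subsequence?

Let dp[i][j] be the LCS length of the first i bases of fragment 1 and the first j bases of fragment 2. dp[i][j] = dp[i-1][j-1]+1 when the i-th and j-th bases match, else max(dp[i-1][j], dp[i][j-1]).
    ·  A  T  C  T  A  T  T  C  A  C
 ·  0  0  0  0  0  0  0  0  0  0  0
 A  0  1  1  1  1  1  1  1  1  1  1
 C  0  1  1  2  2  2  2  2  2  2  2
 G  0  1  1  2  2  2  2  2  2  2  2
 T  0  1  2  2  3  3  3  3  3  3  3
 C  0  1  2  3  3  3  3  3  4  4  4
 T  0  1  2  3  4  4  4  4  4  4  4
 C  0  1  2  3  4  4  4  4  5  5  5
 T  0  1  2  3  4  4  5  5  5  5  5
 A  0  1  2  3  4  5  5  5  5  6  6
 T  0  1  2  3  4  5  6  6  6  6  6
dp[10][10] = 6. One LCS (by backtracking along matches): ACTTCA.

6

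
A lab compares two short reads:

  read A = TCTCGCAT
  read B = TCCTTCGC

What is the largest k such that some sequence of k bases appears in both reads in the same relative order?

One common subsequence of length 6: T at read A[1]=read B[1]; then C at read A[2]=read B[3]; then T at read A[3]=read B[5]; then C at read A[4]=read B[6]; then G at read A[5]=read B[7]; then C at read A[6]=read B[8], and the DP table's final entry dp[8][8] is also 6, so no common subsequence is longer.

6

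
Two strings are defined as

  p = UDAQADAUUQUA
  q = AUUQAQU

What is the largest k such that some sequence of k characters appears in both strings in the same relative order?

5

Let dp[i][j] be the LCS length of the first i characters of p and the first j characters of q. dp[i][j] = dp[i-1][j-1]+1 when the i-th and j-th characters match, else max(dp[i-1][j], dp[i][j-1]).
    ·  A  U  U  Q  A  Q  U
 ·  0  0  0  0  0  0  0  0
 U  0  0  1  1  1  1  1  1
 D  0  0  1  1  1  1  1  1
 A  0  1  1  1  1  2  2  2
 Q  0  1  1  1  2  2  3  3
 A  0  1  1  1  2  3  3  3
 D  0  1  1  1  2  3  3  3
 A  0  1  1  1  2  3  3  3
 U  0  1  2  2  2  3  3  4
 U  0  1  2  3  3  3  3  4
 Q  0  1  2  3  4  4  4  4
 U  0  1  2  3  4  4  4  5
 A  0  1  2  3  4  5  5  5
dp[12][7] = 5. One LCS (by backtracking along matches): UQAQU.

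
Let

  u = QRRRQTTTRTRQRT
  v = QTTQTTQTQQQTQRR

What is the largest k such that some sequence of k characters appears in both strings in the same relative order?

8

One common subsequence of length 8: Q at u[1]=v[1], Q at u[5]=v[4], T at u[6]=v[5], T at u[7]=v[6], T at u[8]=v[8], T at u[10]=v[12], R at u[11]=v[14], R at u[13]=v[15], and the DP table's final entry dp[14][15] is also 8, so no common subsequence is longer.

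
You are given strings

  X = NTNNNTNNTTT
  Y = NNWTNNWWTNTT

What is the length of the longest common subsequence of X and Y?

Taking N at X[1]=Y[2] → T at X[2]=Y[4] → N at X[3]=Y[5] → N at X[4]=Y[6] → T at X[6]=Y[9] → N at X[8]=Y[10] → T at X[10]=Y[11] → T at X[11]=Y[12] gives a common subsequence of length 8. Since dp[11][12] = 8, nothing longer is possible.

8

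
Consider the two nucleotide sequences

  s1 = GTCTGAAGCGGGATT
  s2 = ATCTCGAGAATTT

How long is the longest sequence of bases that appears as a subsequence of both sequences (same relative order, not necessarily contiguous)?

Taking T [2,2]; then C [3,3]; then T [4,4]; then G [5,6]; then A [6,7]; then A [7,9]; then A [13,10]; then T [14,12]; then T [15,13] gives a common subsequence of length 9. dp[15][13] = 9 confirms this is the maximum.

9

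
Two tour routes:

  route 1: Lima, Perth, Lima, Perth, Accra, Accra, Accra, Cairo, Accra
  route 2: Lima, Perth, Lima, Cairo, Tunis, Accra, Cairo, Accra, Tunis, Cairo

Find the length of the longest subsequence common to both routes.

Match Lima [1,1]; then Perth [2,2]; then Lima [3,3]; then Accra [5,6]; then Accra [6,8]; then Cairo [8,10] — 6 stops in the same relative order in both. Since dp[9][10] = 6, nothing longer is possible.

6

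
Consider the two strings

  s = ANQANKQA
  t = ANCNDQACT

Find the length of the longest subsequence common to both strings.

Let dp[i][j] be the LCS length of the first i characters of s and the first j characters of t. dp[i][j] = dp[i-1][j-1]+1 when the i-th and j-th characters match, else max(dp[i-1][j], dp[i][j-1]).
    ·  A  N  C  N  D  Q  A  C  T
 ·  0  0  0  0  0  0  0  0  0  0
 A  0  1  1  1  1  1  1  1  1  1
 N  0  1  2  2  2  2  2  2  2  2
 Q  0  1  2  2  2  2  3  3  3  3
 A  0  1  2  2  2  2  3  4  4  4
 N  0  1  2  2  3  3  3  4  4  4
 K  0  1  2  2  3  3  3  4  4  4
 Q  0  1  2  2  3  3  4  4  4  4
 A  0  1  2  2  3  3  4  5  5  5
dp[8][9] = 5. One LCS (by backtracking along matches): ANNQA.

5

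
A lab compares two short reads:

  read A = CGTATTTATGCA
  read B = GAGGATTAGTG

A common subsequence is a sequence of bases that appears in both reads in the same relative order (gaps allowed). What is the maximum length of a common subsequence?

One common subsequence of length 7: G at read A[2]=read B[4]; then A at read A[4]=read B[5]; then T at read A[6]=read B[6]; then T at read A[7]=read B[7]; then A at read A[8]=read B[8]; then T at read A[9]=read B[10]; then G at read A[10]=read B[11]. The LCS DP gives dp[12][11] = 7, so this is optimal.

7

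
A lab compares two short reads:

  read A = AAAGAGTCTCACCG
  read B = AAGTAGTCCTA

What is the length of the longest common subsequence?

Match A at read A[2]=read B[1], then A at read A[3]=read B[2], then G at read A[4]=read B[3], then A at read A[5]=read B[5], then G at read A[6]=read B[6], then T at read A[7]=read B[7], then C at read A[8]=read B[9], then T at read A[9]=read B[10], then A at read A[11]=read B[11] — 9 bases in the same relative order in both. The LCS DP gives dp[14][11] = 9, so this is optimal.

9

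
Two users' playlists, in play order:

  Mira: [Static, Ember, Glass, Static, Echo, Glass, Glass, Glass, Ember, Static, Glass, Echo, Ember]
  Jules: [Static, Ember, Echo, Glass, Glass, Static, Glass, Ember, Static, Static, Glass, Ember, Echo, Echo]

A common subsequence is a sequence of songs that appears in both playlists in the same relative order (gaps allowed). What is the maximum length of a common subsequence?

10

Taking Static [1,1], then Ember [2,2], then Echo [5,3], then Glass [6,4], then Glass [7,5], then Glass [8,7], then Ember [9,8], then Static [10,10], then Glass [11,11], then Echo [12,14] gives a common subsequence of length 10. The LCS DP gives dp[13][14] = 10, so this is optimal.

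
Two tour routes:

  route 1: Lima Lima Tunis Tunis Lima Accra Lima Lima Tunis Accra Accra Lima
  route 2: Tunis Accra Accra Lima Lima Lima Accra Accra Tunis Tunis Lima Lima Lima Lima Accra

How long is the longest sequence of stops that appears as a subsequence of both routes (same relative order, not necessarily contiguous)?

Pick Lima (route 1 #1, route 2 #5) → Lima (route 1 #2, route 2 #6) → Tunis (route 1 #3, route 2 #9) → Tunis (route 1 #4, route 2 #10) → Lima (route 1 #5, route 2 #12) → Lima (route 1 #7, route 2 #13) → Lima (route 1 #8, route 2 #14) → Accra (route 1 #11, route 2 #15); all 8 stops appear in both, in order. Since dp[12][15] = 8, nothing longer is possible.

8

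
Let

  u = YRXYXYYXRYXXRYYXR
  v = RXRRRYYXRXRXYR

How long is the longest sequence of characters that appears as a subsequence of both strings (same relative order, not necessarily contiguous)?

One common subsequence of length 10: R [2,1], then X [3,2], then Y [6,6], then Y [7,7], then X [8,8], then R [9,9], then X [11,10], then X [12,12], then Y [15,13], then R [17,14]. The LCS DP gives dp[17][14] = 10, so this is optimal.

10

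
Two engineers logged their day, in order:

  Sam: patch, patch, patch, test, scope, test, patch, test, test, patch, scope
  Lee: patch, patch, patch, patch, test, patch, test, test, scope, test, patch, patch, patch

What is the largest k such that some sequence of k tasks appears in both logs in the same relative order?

Pick patch (Sam #1, Lee #3); then patch (Sam #2, Lee #4); then patch (Sam #3, Lee #6); then test (Sam #4, Lee #8); then scope (Sam #5, Lee #9); then test (Sam #6, Lee #10); then patch (Sam #7, Lee #12); then patch (Sam #10, Lee #13); all 8 tasks appear in both, in order. dp[11][13] = 8 confirms this is the maximum.

8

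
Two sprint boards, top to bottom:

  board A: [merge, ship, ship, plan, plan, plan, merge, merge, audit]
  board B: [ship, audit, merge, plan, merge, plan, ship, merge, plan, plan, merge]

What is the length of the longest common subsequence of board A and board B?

Pick merge (board A #1, board B #5), then ship (board A #2, board B #7), then plan (board A #5, board B #9), then plan (board A #6, board B #10), then merge (board A #8, board B #11); all 5 tasks appear in both, in order. The LCS DP gives dp[9][11] = 5, so this is optimal.

5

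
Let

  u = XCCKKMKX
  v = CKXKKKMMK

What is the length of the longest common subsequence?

Let dp[i][j] be the LCS length of the first i characters of u and the first j characters of v. dp[i][j] = dp[i-1][j-1]+1 when the i-th and j-th characters match, else max(dp[i-1][j], dp[i][j-1]).
    ·  C  K  X  K  K  K  M  M  K
 ·  0  0  0  0  0  0  0  0  0  0
 X  0  0  0  1  1  1  1  1  1  1
 C  0  1  1  1  1  1  1  1  1  1
 C  0  1  1  1  1  1  1  1  1  1
 K  0  1  2  2  2  2  2  2  2  2
 K  0  1  2  2  3  3  3  3  3  3
 M  0  1  2  2  3  3  3  4  4  4
 K  0  1  2  2  3  4  4  4  4  5
 X  0  1  2  3  3  4  4  4  4  5
dp[8][9] = 5. One LCS (by backtracking along matches): XKKMK.

5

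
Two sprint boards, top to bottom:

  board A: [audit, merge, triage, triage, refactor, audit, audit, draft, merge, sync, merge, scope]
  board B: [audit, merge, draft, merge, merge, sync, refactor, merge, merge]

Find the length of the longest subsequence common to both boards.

6

Match audit [1,1], merge [2,2], draft [8,3], merge [9,5], sync [10,6], merge [11,9] — 6 tasks in the same relative order in both. dp[12][9] = 6 confirms this is the maximum.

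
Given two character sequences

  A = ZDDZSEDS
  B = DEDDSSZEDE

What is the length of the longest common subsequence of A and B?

5

Let dp[i][j] be the LCS length of the first i characters of A and the first j characters of B. dp[i][j] = dp[i-1][j-1]+1 when the i-th and j-th characters match, else max(dp[i-1][j], dp[i][j-1]).
    ·  D  E  D  D  S  S  Z  E  D  E
 ·  0  0  0  0  0  0  0  0  0  0  0
 Z  0  0  0  0  0  0  0  1  1  1  1
 D  0  1  1  1  1  1  1  1  1  2  2
 D  0  1  1  2  2  2  2  2  2  2  2
 Z  0  1  1  2  2  2  2  3  3  3  3
 S  0  1  1  2  2  3  3  3  3  3  3
 E  0  1  2  2  2  3  3  3  4  4  4
 D  0  1  2  3  3  3  3  3  4  5  5
 S  0  1  2  3  3  4  4  4  4  5  5
dp[8][10] = 5. One LCS (by backtracking along matches): DDZED.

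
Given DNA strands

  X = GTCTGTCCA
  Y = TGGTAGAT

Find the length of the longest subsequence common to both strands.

Let dp[i][j] be the LCS length of the first i bases of X and the first j bases of Y. dp[i][j] = dp[i-1][j-1]+1 when the i-th and j-th bases match, else max(dp[i-1][j], dp[i][j-1]).
    ·  T  G  G  T  A  G  A  T
 ·  0  0  0  0  0  0  0  0  0
 G  0  0  1  1  1  1  1  1  1
 T  0  1  1  1  2  2  2  2  2
 C  0  1  1  1  2  2  2  2  2
 T  0  1  1  1  2  2  2  2  3
 G  0  1  2  2  2  2  3  3  3
 T  0  1  2  2  3  3  3  3  4
 C  0  1  2  2  3  3  3  3  4
 C  0  1  2  2  3  3  3  3  4
 A  0  1  2  2  3  4  4  4  4
dp[9][8] = 4. One LCS (by backtracking along matches): GTGT.

4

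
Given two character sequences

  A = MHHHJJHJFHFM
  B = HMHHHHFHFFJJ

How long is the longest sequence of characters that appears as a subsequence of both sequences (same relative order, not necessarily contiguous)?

Pick M at A[1]=B[2], then H at A[2]=B[3], then H at A[3]=B[4], then H at A[4]=B[5], then H at A[7]=B[6], then F at A[9]=B[7], then H at A[10]=B[8], then F at A[11]=B[10]; all 8 characters appear in both, in order. The LCS DP gives dp[12][12] = 8, so this is optimal.

8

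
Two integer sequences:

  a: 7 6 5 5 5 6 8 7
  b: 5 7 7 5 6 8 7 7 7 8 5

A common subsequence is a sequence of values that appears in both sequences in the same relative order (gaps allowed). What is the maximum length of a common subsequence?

5

Let dp[i][j] be the LCS length of the first i values of a and the first j values of b. dp[i][j] = dp[i-1][j-1]+1 when the i-th and j-th values match, else max(dp[i-1][j], dp[i][j-1]).
    ·  5  7  7  5  6  8  7  7  7  8  5
 ·  0  0  0  0  0  0  0  0  0  0  0  0
 7  0  0  1  1  1  1  1  1  1  1  1  1
 6  0  0  1  1  1  2  2  2  2  2  2  2
 5  0  1  1  1  2  2  2  2  2  2  2  3
 5  0  1  1  1  2  2  2  2  2  2  2  3
 5  0  1  1  1  2  2  2  2  2  2  2  3
 6  0  1  1  1  2  3  3  3  3  3  3  3
 8  0  1  1  1  2  3  4  4  4  4  4  4
 7  0  1  2  2  2  3  4  5  5  5  5  5
dp[8][11] = 5. One LCS (by backtracking along matches): 7, 5, 6, 8, 7.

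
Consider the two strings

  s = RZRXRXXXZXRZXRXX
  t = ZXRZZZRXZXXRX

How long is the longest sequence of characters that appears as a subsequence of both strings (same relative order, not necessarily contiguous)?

Taking R [1,3]; then Z [2,6]; then R [5,7]; then X [8,8]; then Z [9,9]; then X [10,10]; then X [13,11]; then R [14,12]; then X [16,13] gives a common subsequence of length 9, and the DP table's final entry dp[16][13] is also 9, so no common subsequence is longer.

9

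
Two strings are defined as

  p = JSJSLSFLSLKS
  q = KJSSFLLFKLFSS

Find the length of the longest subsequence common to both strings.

Taking J (p #1, q #2), S (p #2, q #3), S (p #4, q #4), L (p #5, q #7), F (p #7, q #8), L (p #8, q #10), S (p #9, q #12), S (p #12, q #13) gives a common subsequence of length 8. Since dp[12][13] = 8, nothing longer is possible.

8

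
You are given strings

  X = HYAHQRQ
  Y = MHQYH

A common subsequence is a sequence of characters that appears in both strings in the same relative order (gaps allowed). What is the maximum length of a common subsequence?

3

One common subsequence of length 3: H (X #1, Y #2); then Y (X #2, Y #4); then H (X #4, Y #5). The LCS DP gives dp[7][5] = 3, so this is optimal.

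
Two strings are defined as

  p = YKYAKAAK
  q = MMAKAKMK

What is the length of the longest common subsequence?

Taking K at p[2]=q[4], then A at p[4]=q[5], then K at p[5]=q[6], then K at p[8]=q[8] gives a common subsequence of length 4. dp[8][8] = 4 confirms this is the maximum.

4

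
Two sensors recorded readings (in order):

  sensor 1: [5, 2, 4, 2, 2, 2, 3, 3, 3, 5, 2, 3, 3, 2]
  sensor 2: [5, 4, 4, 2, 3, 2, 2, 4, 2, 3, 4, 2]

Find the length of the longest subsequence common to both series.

8

Taking 5 (sensor 1 #1, sensor 2 #1), then 4 (sensor 1 #3, sensor 2 #3), then 2 (sensor 1 #4, sensor 2 #4), then 2 (sensor 1 #5, sensor 2 #6), then 2 (sensor 1 #6, sensor 2 #7), then 2 (sensor 1 #11, sensor 2 #9), then 3 (sensor 1 #12, sensor 2 #10), then 2 (sensor 1 #14, sensor 2 #12) gives a common subsequence of length 8, and the DP table's final entry dp[14][12] is also 8, so no common subsequence is longer.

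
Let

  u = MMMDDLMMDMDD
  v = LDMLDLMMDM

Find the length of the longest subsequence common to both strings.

7

Let dp[i][j] be the LCS length of the first i characters of u and the first j characters of v. dp[i][j] = dp[i-1][j-1]+1 when the i-th and j-th characters match, else max(dp[i-1][j], dp[i][j-1]).
    ·  L  D  M  L  D  L  M  M  D  M
 ·  0  0  0  0  0  0  0  0  0  0  0
 M  0  0  0  1  1  1  1  1  1  1  1
 M  0  0  0  1  1  1  1  2  2  2  2
 M  0  0  0  1  1  1  1  2  3  3  3
 D  0  0  1  1  1  2  2  2  3  4  4
 D  0  0  1  1  1  2  2  2  3  4  4
 L  0  1  1  1  2  2  3  3  3  4  4
 M  0  1  1  2  2  2  3  4  4  4  5
 M  0  1  1  2  2  2  3  4  5  5  5
 D  0  1  2  2  2  3  3  4  5  6  6
 M  0  1  2  3  3  3  3  4  5  6  7
 D  0  1  2  3  3  4  4  4  5  6  7
 D  0  1  2  3  3  4  4  4  5  6  7
dp[12][10] = 7. One LCS (by backtracking along matches): MDLMMDM.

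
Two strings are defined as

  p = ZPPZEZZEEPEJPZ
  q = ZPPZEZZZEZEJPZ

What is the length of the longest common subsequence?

Taking Z [1,1], P [2,2], P [3,3], Z [4,4], E [5,5], Z [6,7], Z [7,8], E [8,9], E [11,11], J [12,12], P [13,13], Z [14,14] gives a common subsequence of length 12, and the DP table's final entry dp[14][14] is also 12, so no common subsequence is longer.

12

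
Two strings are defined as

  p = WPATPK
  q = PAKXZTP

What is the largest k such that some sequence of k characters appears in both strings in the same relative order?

4

Let dp[i][j] be the LCS length of the first i characters of p and the first j characters of q. dp[i][j] = dp[i-1][j-1]+1 when the i-th and j-th characters match, else max(dp[i-1][j], dp[i][j-1]).
    ·  P  A  K  X  Z  T  P
 ·  0  0  0  0  0  0  0  0
 W  0  0  0  0  0  0  0  0
 P  0  1  1  1  1  1  1  1
 A  0  1  2  2  2  2  2  2
 T  0  1  2  2  2  2  3  3
 P  0  1  2  2  2  2  3  4
 K  0  1  2  3  3  3  3  4
dp[6][7] = 4. One LCS (by backtracking along matches): PATP.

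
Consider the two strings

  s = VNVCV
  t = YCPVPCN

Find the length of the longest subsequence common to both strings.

Pick V at s[1]=t[4], N at s[2]=t[7]; all 2 characters appear in both, in order. dp[5][7] = 2 confirms this is the maximum.

2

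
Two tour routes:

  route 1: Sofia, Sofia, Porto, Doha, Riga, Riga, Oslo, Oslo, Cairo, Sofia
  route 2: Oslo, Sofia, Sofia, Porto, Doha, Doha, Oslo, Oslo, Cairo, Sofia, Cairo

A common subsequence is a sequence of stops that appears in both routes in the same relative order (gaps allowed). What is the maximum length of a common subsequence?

One common subsequence of length 8: Sofia (route 1 #1, route 2 #2), then Sofia (route 1 #2, route 2 #3), then Porto (route 1 #3, route 2 #4), then Doha (route 1 #4, route 2 #6), then Oslo (route 1 #7, route 2 #7), then Oslo (route 1 #8, route 2 #8), then Cairo (route 1 #9, route 2 #9), then Sofia (route 1 #10, route 2 #10). Since dp[10][11] = 8, nothing longer is possible.

8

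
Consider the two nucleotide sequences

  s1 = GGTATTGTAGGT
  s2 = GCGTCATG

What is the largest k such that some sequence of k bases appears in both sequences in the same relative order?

Taking G [1,1], G [2,3], T [3,4], A [4,6], T [8,7], G [11,8] gives a common subsequence of length 6, and the DP table's final entry dp[12][8] is also 6, so no common subsequence is longer.

6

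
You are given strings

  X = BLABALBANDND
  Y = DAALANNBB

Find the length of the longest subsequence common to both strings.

Pick A [3,2]; then A [5,3]; then L [6,4]; then A [8,5]; then N [9,6]; then N [11,7]; all 6 characters appear in both, in order, and the DP table's final entry dp[12][9] is also 6, so no common subsequence is longer.

6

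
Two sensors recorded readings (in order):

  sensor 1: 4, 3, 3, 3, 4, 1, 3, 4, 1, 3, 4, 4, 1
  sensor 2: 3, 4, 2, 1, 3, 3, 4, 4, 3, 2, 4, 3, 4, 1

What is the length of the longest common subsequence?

Match 4 (sensor 1 #1, sensor 2 #2), then 3 (sensor 1 #2, sensor 2 #5), then 3 (sensor 1 #3, sensor 2 #6), then 4 (sensor 1 #5, sensor 2 #8), then 3 (sensor 1 #7, sensor 2 #9), then 4 (sensor 1 #8, sensor 2 #11), then 3 (sensor 1 #10, sensor 2 #12), then 4 (sensor 1 #12, sensor 2 #13), then 1 (sensor 1 #13, sensor 2 #14) — 9 values in the same relative order in both, and the DP table's final entry dp[13][14] is also 9, so no common subsequence is longer.

9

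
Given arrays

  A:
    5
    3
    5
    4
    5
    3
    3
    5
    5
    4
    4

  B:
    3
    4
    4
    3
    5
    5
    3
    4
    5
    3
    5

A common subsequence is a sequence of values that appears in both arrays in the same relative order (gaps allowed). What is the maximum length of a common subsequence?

Pick 5 at A[1]=B[6], then 3 at A[2]=B[7], then 4 at A[4]=B[8], then 5 at A[5]=B[9], then 3 at A[7]=B[10], then 5 at A[9]=B[11]; all 6 values appear in both, in order. The LCS DP gives dp[11][11] = 6, so this is optimal.

6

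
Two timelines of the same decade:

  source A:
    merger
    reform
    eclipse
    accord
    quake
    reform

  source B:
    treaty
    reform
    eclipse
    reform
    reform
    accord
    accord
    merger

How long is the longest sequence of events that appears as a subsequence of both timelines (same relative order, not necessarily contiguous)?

One common subsequence of length 3: reform [2,2]; then eclipse [3,3]; then accord [4,7]. The LCS DP gives dp[6][8] = 3, so this is optimal.

3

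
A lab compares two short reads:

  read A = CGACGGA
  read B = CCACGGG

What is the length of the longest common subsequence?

Match C [1,2]; then A [3,3]; then C [4,4]; then G [5,6]; then G [6,7] — 5 bases in the same relative order in both, and the DP table's final entry dp[7][7] is also 5, so no common subsequence is longer.

5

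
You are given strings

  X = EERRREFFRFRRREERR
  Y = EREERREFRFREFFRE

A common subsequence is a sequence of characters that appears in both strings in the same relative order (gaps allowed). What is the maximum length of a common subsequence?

One common subsequence of length 11: E at X[1]=Y[3], then E at X[2]=Y[4], then R at X[4]=Y[5], then R at X[5]=Y[6], then E at X[6]=Y[7], then F at X[7]=Y[8], then F at X[8]=Y[10], then R at X[9]=Y[11], then F at X[10]=Y[14], then R at X[13]=Y[15], then E at X[15]=Y[16]. Since dp[17][16] = 11, nothing longer is possible.

11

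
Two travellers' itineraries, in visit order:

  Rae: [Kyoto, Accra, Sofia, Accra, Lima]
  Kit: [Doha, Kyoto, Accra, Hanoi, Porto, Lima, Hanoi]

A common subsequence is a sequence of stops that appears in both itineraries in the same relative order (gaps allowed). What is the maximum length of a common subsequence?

Pick Kyoto (Rae #1, Kit #2) → Accra (Rae #2, Kit #3) → Lima (Rae #5, Kit #6); all 3 stops appear in both, in order. Since dp[5][7] = 3, nothing longer is possible.

3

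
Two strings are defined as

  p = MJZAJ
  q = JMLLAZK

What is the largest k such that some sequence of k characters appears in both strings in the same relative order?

2

Match M [1,2] → Z [3,6] — 2 characters in the same relative order in both. dp[5][7] = 2 confirms this is the maximum.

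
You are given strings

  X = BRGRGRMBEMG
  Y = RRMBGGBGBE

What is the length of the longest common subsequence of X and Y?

5

Match B (X #1, Y #4), then G (X #3, Y #6), then G (X #5, Y #8), then B (X #8, Y #9), then E (X #9, Y #10) — 5 characters in the same relative order in both. dp[11][10] = 5 confirms this is the maximum.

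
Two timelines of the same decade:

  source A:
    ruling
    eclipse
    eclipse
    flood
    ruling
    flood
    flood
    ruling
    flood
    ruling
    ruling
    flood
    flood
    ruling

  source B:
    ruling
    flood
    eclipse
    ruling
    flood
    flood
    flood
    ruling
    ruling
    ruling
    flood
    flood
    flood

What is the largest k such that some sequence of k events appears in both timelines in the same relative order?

Match ruling [1,1] → eclipse [2,3] → flood [4,5] → flood [6,6] → flood [7,7] → ruling [8,8] → ruling [10,9] → ruling [11,10] → flood [12,12] → flood [13,13] — 10 events in the same relative order in both. Since dp[14][13] = 10, nothing longer is possible.

10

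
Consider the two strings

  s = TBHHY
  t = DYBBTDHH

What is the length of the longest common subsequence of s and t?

Let dp[i][j] be the LCS length of the first i characters of s and the first j characters of t. dp[i][j] = dp[i-1][j-1]+1 when the i-th and j-th characters match, else max(dp[i-1][j], dp[i][j-1]).
    ·  D  Y  B  B  T  D  H  H
 ·  0  0  0  0  0  0  0  0  0
 T  0  0  0  0  0  1  1  1  1
 B  0  0  0  1  1  1  1  1  1
 H  0  0  0  1  1  1  1  2  2
 H  0  0  0  1  1  1  1  2  3
 Y  0  0  1  1  1  1  1  2  3
dp[5][8] = 3. One LCS (by backtracking along matches): THH.

3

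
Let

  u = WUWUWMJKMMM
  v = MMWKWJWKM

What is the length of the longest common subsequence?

Taking W (u #1, v #3) → W (u #3, v #5) → W (u #5, v #7) → K (u #8, v #8) → M (u #11, v #9) gives a common subsequence of length 5. The LCS DP gives dp[11][9] = 5, so this is optimal.

5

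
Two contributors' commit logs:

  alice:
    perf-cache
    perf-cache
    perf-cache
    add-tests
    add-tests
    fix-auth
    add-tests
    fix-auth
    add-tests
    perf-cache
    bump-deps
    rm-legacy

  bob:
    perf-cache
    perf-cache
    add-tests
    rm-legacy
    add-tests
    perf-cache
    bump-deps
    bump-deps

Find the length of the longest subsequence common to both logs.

Match perf-cache [2,1]; then perf-cache [3,2]; then add-tests [4,3]; then add-tests [9,5]; then perf-cache [10,6]; then bump-deps [11,8] — 6 commits in the same relative order in both. dp[12][8] = 6 confirms this is the maximum.

6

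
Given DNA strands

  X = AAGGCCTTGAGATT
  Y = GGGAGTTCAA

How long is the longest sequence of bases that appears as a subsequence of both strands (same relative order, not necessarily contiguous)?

7

Taking G [3,1], G [4,2], G [9,3], A [10,4], G [11,5], T [13,6], T [14,7] gives a common subsequence of length 7. The LCS DP gives dp[14][10] = 7, so this is optimal.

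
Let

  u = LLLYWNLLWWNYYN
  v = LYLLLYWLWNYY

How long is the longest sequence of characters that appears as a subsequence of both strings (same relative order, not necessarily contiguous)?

10

Pick L at u[1]=v[3], L at u[2]=v[4], L at u[3]=v[5], Y at u[4]=v[6], W at u[5]=v[7], L at u[8]=v[8], W at u[10]=v[9], N at u[11]=v[10], Y at u[12]=v[11], Y at u[13]=v[12]; all 10 characters appear in both, in order. The LCS DP gives dp[14][12] = 10, so this is optimal.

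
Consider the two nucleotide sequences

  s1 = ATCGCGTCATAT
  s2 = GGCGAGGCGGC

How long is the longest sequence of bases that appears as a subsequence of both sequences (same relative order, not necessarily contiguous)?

Let dp[i][j] be the LCS length of the first i bases of s1 and the first j bases of s2. dp[i][j] = dp[i-1][j-1]+1 when the i-th and j-th bases match, else max(dp[i-1][j], dp[i][j-1]).
    ·  G  G  C  G  A  G  G  C  G  G  C
 ·  0  0  0  0  0  0  0  0  0  0  0  0
 A  0  0  0  0  0  1  1  1  1  1  1  1
 T  0  0  0  0  0  1  1  1  1  1  1  1
 C  0  0  0  1  1  1  1  1  2  2  2  2
 G  0  1  1  1  2  2  2  2  2  3  3  3
 C  0  1  1  2  2  2  2  2  3  3  3  4
 G  0  1  2  2  3  3  3  3  3  4  4  4
 T  0  1  2  2  3  3  3  3  3  4  4  4
 C  0  1  2  3  3  3  3  3  4  4  4  5
 A  0  1  2  3  3  4  4  4  4  4  4  5
 T  0  1  2  3  3  4  4  4  4  4  4  5
 A  0  1  2  3  3  4  4  4  4  4  4  5
 T  0  1  2  3  3  4  4  4  4  4  4  5
dp[12][11] = 5. One LCS (by backtracking along matches): ACGGC.

5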